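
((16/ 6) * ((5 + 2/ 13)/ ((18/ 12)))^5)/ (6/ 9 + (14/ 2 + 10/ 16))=2765056219136/ 17954615601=154.00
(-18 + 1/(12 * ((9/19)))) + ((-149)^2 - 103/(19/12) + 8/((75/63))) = 1135004461/51300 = 22124.84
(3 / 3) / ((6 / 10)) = 5 / 3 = 1.67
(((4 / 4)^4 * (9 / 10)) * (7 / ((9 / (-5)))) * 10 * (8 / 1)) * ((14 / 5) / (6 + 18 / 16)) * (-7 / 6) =21952 / 171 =128.37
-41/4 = -10.25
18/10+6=39/5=7.80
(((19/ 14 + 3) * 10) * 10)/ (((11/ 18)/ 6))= 329400/ 77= 4277.92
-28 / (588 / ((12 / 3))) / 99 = -4 / 2079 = -0.00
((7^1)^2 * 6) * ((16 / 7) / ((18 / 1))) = 112 / 3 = 37.33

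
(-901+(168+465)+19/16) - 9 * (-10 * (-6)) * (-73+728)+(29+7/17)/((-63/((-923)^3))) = 6284578160701/17136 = 366747091.54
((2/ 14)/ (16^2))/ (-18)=-1/ 32256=-0.00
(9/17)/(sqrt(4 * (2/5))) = 9 * sqrt(10)/68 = 0.42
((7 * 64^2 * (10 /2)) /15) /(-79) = -28672 /237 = -120.98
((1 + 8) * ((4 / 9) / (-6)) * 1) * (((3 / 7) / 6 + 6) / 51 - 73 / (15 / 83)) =28267 / 105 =269.21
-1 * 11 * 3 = -33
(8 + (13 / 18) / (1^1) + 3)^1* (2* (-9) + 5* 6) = 422 / 3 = 140.67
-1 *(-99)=99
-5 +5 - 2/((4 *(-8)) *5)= 1/80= 0.01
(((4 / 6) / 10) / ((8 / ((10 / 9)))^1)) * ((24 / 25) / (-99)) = -0.00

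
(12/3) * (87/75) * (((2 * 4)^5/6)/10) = 950272/375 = 2534.06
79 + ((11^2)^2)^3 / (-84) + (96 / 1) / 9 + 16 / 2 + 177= -3138428353649 / 84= -37362242305.35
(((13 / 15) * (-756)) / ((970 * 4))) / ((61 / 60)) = -4914 / 29585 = -0.17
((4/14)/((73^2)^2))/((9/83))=166/1789089183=0.00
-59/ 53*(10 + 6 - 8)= -472/ 53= -8.91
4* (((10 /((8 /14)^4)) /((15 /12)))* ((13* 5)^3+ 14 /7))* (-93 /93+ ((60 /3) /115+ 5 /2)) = 50772215879 /368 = 137967977.93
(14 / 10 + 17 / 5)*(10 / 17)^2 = 480 / 289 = 1.66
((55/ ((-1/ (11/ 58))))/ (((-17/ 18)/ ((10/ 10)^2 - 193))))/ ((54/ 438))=-17200.16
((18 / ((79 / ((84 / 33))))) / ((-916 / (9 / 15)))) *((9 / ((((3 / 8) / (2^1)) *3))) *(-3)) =18144 / 995005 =0.02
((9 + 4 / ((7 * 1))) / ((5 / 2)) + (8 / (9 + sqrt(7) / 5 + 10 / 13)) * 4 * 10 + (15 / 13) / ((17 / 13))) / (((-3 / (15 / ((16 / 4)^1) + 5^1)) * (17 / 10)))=-22464209315 / 348570414 + 11830000 * sqrt(7) / 10252071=-61.39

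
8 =8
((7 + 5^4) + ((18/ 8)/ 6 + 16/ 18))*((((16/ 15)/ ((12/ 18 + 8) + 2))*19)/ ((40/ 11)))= 1905871/ 5760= 330.88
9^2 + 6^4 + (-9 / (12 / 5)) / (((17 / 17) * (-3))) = 5513 / 4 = 1378.25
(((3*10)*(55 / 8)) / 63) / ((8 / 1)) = 275 / 672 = 0.41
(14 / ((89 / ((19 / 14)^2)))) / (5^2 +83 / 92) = 16606 / 1484609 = 0.01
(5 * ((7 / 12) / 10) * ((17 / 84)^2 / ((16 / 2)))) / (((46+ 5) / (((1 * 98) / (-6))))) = -119 / 248832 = -0.00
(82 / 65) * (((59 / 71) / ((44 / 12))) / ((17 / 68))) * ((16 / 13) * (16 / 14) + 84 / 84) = 12714264 / 4619615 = 2.75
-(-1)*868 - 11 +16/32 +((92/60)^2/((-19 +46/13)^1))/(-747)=57937987379/67566150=857.50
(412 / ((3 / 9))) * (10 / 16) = 1545 / 2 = 772.50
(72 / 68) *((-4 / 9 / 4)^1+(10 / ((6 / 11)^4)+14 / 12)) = 73889 / 612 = 120.73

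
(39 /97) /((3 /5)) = 65 /97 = 0.67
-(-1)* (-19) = -19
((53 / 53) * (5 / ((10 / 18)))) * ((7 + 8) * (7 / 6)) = 315 / 2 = 157.50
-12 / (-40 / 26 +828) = -39 / 2686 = -0.01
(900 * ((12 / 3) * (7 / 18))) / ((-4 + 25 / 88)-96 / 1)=-14.04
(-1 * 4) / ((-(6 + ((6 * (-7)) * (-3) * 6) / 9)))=2 / 45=0.04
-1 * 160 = -160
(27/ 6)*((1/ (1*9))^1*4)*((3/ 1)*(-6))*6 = -216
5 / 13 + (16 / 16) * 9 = 122 / 13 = 9.38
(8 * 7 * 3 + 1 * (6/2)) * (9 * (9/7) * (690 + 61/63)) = 66994209/49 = 1367228.76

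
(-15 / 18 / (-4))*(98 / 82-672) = -137515 / 984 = -139.75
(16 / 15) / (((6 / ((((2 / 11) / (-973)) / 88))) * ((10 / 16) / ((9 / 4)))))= -4 / 2943325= -0.00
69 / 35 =1.97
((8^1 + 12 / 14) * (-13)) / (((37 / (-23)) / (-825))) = -15293850 / 259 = -59049.61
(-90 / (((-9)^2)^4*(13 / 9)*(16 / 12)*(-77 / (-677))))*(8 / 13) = -13540 / 2305213911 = -0.00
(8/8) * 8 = 8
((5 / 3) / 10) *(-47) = -7.83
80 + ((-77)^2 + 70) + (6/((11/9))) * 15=67679/11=6152.64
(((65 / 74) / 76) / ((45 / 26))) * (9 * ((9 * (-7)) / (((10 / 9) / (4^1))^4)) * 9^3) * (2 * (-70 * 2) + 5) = 127491773.63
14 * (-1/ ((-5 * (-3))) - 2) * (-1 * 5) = 434/ 3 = 144.67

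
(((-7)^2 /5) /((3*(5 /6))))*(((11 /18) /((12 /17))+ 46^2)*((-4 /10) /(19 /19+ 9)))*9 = -22404907 /7500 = -2987.32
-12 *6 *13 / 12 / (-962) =3 / 37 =0.08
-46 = -46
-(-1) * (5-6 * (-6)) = 41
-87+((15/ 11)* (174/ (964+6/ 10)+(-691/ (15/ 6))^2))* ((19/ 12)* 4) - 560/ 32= 349984797291/ 530530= 659688.99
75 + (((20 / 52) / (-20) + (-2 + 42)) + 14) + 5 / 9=60623 / 468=129.54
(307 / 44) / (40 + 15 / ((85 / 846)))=5219 / 141592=0.04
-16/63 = -0.25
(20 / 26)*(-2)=-20 / 13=-1.54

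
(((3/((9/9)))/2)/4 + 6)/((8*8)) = 51/512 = 0.10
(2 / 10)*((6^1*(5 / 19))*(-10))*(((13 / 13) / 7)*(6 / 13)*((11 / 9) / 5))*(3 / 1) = -264 / 1729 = -0.15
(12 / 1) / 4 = 3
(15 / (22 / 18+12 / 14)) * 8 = 7560 / 131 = 57.71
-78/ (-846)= 13/ 141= 0.09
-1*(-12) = 12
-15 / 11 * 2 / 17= -30 / 187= -0.16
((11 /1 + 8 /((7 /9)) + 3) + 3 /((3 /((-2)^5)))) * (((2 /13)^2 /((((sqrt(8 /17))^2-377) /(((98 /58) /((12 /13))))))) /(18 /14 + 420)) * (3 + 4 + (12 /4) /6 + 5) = 0.00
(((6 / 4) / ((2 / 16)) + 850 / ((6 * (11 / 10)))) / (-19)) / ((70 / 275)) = -11615 / 399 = -29.11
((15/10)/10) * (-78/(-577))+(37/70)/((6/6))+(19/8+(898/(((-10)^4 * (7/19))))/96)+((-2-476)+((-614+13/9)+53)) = -859652682977/830880000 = -1034.63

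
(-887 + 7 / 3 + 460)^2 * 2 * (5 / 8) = 225427.22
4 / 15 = 0.27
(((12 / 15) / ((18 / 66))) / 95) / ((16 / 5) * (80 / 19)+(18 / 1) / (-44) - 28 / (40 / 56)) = -0.00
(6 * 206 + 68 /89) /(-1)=-110072 /89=-1236.76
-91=-91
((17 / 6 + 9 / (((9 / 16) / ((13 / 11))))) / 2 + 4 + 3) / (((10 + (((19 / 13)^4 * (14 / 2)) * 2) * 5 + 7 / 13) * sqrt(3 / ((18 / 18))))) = 67375399 * sqrt(3) / 3731689764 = 0.03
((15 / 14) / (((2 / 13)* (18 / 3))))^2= 4225 / 3136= 1.35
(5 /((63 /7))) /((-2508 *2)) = -5 /45144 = -0.00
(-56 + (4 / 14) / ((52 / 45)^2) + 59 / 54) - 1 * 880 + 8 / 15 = -1193520317 / 1277640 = -934.16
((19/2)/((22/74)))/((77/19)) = 13357/1694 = 7.88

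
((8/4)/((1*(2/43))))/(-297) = -43/297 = -0.14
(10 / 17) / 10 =1 / 17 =0.06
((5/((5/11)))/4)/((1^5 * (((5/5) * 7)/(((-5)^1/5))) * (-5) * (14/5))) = 11/392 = 0.03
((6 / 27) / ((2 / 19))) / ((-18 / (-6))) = 19 / 27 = 0.70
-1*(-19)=19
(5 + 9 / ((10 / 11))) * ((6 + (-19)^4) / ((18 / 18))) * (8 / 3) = 77674892 / 15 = 5178326.13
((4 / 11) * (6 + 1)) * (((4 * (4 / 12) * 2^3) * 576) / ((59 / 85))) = 14622720 / 649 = 22531.16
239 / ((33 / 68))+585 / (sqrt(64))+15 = 153281 / 264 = 580.61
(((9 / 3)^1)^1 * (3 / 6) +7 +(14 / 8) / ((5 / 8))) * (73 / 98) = 8249 / 980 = 8.42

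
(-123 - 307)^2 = 184900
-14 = -14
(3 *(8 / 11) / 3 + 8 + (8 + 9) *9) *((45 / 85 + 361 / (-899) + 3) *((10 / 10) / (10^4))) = 0.05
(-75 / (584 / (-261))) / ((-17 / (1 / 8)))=-19575 / 79424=-0.25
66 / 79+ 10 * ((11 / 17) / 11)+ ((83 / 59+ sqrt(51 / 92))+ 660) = sqrt(1173) / 46+ 52520697 / 79237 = 663.58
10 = 10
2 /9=0.22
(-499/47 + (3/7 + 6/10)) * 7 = -15773/235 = -67.12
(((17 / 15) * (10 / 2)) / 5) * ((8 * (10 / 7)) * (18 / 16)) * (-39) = -3978 / 7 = -568.29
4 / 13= 0.31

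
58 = 58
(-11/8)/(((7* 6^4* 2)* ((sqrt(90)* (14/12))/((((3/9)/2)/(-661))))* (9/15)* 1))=0.00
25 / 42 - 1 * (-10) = 445 / 42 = 10.60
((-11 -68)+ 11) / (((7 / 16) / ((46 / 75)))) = -50048 / 525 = -95.33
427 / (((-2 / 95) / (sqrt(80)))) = -81130*sqrt(5) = -181412.20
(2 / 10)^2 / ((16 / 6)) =3 / 200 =0.02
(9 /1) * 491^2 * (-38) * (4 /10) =-164899404 /5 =-32979880.80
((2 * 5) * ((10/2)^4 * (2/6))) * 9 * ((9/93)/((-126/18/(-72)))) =4050000/217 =18663.59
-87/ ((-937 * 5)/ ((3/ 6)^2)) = 87/ 18740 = 0.00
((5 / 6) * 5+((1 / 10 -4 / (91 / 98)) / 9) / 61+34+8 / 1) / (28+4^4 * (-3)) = -411796 / 6601725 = -0.06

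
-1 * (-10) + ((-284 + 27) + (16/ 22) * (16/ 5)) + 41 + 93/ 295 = -131979/ 649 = -203.36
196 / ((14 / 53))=742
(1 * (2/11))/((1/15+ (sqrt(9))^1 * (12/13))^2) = 76050/3363899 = 0.02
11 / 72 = 0.15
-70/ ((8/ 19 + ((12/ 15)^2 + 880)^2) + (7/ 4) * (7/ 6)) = -2850000/ 31575120373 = -0.00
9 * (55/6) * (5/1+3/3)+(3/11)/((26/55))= 495.58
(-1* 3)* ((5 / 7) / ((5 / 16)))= -48 / 7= -6.86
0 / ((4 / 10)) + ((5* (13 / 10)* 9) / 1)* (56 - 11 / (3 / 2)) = 2847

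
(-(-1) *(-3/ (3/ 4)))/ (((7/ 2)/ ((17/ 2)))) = -68/ 7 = -9.71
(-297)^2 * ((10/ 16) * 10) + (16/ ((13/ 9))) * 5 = 28670805/ 52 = 551361.63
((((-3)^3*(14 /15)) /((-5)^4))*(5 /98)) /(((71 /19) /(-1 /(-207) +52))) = -40907 /1428875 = -0.03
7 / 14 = 1 / 2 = 0.50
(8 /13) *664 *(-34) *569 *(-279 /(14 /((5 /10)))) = 7167925152 /91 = 78768408.26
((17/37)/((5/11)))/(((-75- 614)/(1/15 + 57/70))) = -0.00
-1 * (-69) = 69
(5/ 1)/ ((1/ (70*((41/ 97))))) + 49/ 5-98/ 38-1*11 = 1328427/ 9215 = 144.16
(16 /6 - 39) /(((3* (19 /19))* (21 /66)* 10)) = -1199 /315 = -3.81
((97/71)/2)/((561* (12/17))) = 97/56232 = 0.00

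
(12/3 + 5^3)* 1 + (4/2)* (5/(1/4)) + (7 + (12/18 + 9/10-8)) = 5087/30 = 169.57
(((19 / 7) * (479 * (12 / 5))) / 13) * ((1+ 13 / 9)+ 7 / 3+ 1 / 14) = 855494 / 735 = 1163.94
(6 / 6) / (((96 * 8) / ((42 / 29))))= 7 / 3712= 0.00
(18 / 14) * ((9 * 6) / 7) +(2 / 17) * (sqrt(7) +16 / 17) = 2 * sqrt(7) / 17 +142022 / 14161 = 10.34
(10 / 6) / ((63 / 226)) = 1130 / 189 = 5.98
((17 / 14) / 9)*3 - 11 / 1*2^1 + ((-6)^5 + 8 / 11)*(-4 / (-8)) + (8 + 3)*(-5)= -1831475 / 462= -3964.23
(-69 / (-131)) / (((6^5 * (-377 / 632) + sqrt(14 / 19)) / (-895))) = 0.10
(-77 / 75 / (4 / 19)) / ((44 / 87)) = -3857 / 400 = -9.64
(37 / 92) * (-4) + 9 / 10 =-163 / 230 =-0.71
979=979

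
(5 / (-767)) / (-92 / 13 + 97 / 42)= 210 / 153577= 0.00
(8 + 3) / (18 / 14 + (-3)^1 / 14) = 154 / 15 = 10.27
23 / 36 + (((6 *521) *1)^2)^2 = 3437624180137559 / 36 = 95489560559376.64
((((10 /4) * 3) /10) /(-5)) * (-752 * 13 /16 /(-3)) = -611 /20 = -30.55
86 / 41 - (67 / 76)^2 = 312687 / 236816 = 1.32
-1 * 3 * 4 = -12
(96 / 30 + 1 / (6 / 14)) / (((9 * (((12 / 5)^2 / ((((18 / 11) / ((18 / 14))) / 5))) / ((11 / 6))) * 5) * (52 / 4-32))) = -581 / 1108080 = -0.00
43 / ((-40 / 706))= -15179 / 20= -758.95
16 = 16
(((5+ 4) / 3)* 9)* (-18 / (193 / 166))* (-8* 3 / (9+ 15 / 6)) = 3872448 / 4439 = 872.37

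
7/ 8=0.88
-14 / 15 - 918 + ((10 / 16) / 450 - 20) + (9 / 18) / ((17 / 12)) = -11488207 / 12240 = -938.58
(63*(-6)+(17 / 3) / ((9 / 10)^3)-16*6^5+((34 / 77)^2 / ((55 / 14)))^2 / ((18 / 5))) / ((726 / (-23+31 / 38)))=16642323249635850167 / 4364554745274570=3813.06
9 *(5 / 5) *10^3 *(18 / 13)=162000 / 13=12461.54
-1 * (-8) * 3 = 24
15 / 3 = 5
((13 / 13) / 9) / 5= 1 / 45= 0.02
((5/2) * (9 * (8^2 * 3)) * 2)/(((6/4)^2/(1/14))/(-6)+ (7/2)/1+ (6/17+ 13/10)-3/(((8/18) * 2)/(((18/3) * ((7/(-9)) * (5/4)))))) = 3916800/8881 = 441.03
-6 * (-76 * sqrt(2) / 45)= 152 * sqrt(2) / 15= 14.33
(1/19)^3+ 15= 102886/6859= 15.00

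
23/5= 4.60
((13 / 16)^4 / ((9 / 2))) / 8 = 28561 / 2359296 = 0.01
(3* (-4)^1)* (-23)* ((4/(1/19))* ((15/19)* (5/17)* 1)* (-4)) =-331200/17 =-19482.35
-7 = -7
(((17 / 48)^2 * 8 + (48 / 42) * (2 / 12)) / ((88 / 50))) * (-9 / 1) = -60175 / 9856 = -6.11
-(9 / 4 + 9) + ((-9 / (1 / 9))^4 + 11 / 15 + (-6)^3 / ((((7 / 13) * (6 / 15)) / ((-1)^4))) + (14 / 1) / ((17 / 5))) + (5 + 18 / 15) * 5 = 307346603191 / 7140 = 43045742.74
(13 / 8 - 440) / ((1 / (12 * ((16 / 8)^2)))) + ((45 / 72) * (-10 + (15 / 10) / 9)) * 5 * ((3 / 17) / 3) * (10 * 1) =-8592511 / 408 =-21060.08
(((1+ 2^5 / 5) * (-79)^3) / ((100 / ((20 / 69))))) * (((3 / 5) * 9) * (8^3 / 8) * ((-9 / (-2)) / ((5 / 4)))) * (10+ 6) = -3026202384384 / 14375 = -210518426.74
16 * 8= 128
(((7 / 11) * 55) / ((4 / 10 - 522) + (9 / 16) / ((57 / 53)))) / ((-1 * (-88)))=-6650 / 8712407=-0.00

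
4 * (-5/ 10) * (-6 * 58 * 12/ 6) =1392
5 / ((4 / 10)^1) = 25 / 2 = 12.50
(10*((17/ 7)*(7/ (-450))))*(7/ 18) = -119/ 810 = -0.15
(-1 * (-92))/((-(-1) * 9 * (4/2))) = 5.11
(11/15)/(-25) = -0.03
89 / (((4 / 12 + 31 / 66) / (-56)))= -328944 / 53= -6206.49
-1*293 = -293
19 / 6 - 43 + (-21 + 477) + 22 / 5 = 12617 / 30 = 420.57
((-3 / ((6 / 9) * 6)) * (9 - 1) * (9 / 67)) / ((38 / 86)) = -2322 / 1273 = -1.82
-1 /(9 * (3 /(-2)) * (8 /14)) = 7 /54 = 0.13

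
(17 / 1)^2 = 289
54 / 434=27 / 217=0.12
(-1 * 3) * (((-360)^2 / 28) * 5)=-486000 / 7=-69428.57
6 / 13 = 0.46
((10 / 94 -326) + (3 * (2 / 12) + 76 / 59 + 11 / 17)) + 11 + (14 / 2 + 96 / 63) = -601766827 / 1979922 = -303.93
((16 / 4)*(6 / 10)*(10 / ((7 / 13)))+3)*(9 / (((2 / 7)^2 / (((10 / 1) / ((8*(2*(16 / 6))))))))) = 1229.24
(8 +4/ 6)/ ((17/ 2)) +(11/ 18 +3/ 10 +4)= 4537/ 765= 5.93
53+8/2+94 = 151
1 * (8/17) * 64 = 512/17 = 30.12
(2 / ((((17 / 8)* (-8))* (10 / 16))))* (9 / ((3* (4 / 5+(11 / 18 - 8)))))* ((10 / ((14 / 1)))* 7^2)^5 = 45378900000 / 10081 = 4501428.43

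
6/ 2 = 3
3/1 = 3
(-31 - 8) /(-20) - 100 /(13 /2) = -3493 /260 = -13.43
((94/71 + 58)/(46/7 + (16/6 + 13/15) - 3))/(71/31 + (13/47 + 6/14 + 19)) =1127652435/2970492178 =0.38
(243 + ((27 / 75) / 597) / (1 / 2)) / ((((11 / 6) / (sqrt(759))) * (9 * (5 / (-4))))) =-3223816 * sqrt(759) / 273625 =-324.59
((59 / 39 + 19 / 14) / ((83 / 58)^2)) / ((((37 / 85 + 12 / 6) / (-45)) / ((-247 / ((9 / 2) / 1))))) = 42566458100 / 29946483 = 1421.42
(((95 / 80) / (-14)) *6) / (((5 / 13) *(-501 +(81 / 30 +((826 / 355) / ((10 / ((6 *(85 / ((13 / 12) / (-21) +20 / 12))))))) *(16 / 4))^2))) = -206254042423 / 13633616983026740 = -0.00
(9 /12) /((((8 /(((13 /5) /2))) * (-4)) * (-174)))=13 /74240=0.00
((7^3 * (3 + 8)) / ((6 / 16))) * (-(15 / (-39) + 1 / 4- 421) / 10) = 423717.57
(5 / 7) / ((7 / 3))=15 / 49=0.31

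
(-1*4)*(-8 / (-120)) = -4 / 15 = -0.27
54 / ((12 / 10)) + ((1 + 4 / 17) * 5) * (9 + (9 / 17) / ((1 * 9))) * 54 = 886185 / 289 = 3066.38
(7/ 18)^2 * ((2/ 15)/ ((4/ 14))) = 343/ 4860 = 0.07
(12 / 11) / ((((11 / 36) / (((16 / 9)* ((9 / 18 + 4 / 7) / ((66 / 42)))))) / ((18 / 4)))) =25920 / 1331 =19.47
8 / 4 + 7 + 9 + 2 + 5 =25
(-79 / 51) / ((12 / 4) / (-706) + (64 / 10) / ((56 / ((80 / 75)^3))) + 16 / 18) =-2196101250 / 1450826393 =-1.51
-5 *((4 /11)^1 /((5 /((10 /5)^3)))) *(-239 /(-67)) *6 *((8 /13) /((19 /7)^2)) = -5.20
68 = 68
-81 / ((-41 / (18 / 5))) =1458 / 205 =7.11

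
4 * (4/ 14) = 8/ 7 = 1.14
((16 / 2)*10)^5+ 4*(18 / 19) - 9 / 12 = 249036800231 / 76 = 3276800003.04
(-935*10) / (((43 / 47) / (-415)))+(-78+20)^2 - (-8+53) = 182514467 / 43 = 4244522.49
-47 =-47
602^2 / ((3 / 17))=6160868 / 3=2053622.67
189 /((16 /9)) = 1701 /16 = 106.31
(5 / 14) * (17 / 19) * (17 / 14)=1445 / 3724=0.39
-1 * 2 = -2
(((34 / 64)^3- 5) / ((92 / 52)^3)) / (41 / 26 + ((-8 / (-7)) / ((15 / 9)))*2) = -158868991645 / 534840295424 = -0.30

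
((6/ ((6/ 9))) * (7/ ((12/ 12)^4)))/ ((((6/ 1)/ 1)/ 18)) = 189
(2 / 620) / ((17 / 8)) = 4 / 2635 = 0.00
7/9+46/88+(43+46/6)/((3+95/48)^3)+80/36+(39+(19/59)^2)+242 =596007124969429/2090982521716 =285.04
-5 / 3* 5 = -25 / 3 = -8.33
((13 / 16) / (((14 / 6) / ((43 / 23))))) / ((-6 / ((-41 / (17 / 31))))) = 710489 / 87584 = 8.11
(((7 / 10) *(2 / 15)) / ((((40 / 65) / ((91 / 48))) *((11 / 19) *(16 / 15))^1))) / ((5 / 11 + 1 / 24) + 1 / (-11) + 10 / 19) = 2989441 / 5981440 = 0.50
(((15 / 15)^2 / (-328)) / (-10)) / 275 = 1 / 902000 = 0.00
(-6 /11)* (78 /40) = -117 /110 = -1.06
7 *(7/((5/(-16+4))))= -588/5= -117.60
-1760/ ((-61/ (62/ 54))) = 54560/ 1647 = 33.13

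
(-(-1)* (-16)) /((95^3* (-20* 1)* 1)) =4 /4286875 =0.00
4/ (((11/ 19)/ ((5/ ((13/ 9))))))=3420/ 143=23.92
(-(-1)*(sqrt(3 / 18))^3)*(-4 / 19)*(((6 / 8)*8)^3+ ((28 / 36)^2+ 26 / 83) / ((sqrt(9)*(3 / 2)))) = -13081858*sqrt(6) / 10346697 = -3.10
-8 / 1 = -8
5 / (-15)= -0.33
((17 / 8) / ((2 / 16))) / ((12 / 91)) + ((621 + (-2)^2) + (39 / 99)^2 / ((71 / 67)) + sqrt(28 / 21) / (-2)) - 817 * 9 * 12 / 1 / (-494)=3749915971 / 4020588 - sqrt(3) / 3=932.10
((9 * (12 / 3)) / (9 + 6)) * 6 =72 / 5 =14.40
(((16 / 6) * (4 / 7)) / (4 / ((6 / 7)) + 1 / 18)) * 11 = 2112 / 595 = 3.55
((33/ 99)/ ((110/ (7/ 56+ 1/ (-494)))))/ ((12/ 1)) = 27/ 869440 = 0.00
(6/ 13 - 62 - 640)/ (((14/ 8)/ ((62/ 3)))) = -753920/ 91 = -8284.84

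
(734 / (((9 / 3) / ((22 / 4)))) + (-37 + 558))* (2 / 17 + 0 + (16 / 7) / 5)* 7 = 127680 / 17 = 7510.59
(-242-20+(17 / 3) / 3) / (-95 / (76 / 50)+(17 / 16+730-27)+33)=-37456 / 97137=-0.39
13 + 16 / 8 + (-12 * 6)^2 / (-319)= -399 / 319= -1.25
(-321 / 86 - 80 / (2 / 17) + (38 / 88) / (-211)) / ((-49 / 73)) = 19925719307 / 19561388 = 1018.63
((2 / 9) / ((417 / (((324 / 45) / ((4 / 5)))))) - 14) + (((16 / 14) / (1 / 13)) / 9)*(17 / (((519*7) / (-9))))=-16572508 / 1178303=-14.06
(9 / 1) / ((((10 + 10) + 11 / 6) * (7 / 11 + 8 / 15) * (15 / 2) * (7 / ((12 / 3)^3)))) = 76032 / 176981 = 0.43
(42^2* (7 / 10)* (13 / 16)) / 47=40131 / 1880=21.35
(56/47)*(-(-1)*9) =504/47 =10.72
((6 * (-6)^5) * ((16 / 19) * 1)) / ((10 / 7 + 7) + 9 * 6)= -5225472 / 8303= -629.35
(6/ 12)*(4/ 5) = 2/ 5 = 0.40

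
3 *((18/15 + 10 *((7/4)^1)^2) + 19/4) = 4389/40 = 109.72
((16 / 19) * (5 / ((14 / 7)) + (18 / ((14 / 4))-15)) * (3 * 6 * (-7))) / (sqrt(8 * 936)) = 9.02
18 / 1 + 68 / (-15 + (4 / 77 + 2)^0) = 92 / 7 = 13.14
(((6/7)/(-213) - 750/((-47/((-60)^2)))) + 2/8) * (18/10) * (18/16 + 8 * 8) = 25168784167287/3737440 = 6734230.96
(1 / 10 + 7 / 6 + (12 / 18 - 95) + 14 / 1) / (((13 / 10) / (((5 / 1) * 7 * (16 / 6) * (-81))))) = 5977440 / 13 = 459803.08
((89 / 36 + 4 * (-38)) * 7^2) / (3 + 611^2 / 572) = -2901437 / 259641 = -11.17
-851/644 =-1.32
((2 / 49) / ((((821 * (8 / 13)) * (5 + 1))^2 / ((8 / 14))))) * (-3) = -169 / 22194822048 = -0.00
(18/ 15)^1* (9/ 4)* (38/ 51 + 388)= 89217/ 85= 1049.61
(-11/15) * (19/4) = -209/60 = -3.48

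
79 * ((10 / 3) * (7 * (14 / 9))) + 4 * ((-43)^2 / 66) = 884902 / 297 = 2979.47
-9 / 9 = -1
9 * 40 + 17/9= 3257/9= 361.89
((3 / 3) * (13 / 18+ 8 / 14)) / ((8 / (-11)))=-1793 / 1008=-1.78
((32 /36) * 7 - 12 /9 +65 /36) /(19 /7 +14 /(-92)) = 38801 /14850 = 2.61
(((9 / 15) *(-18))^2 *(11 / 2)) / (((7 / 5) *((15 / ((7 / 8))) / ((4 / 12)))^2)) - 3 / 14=-1149 / 28000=-0.04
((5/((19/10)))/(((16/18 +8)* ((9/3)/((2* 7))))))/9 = 35/228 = 0.15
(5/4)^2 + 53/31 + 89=45767/496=92.27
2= 2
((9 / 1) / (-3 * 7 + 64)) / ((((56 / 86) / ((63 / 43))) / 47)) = 3807 / 172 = 22.13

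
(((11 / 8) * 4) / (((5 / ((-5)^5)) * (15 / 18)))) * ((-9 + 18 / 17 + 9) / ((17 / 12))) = -891000 / 289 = -3083.04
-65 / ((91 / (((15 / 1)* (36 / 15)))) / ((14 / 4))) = -90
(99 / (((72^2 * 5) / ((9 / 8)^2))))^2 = 9801 / 419430400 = 0.00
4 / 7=0.57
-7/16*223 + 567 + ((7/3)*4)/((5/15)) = 7959/16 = 497.44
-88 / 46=-1.91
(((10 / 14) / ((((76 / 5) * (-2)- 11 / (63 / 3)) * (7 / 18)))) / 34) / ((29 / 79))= -53325 / 11205397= -0.00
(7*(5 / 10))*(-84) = -294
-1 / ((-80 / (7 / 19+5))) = 51 / 760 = 0.07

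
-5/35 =-1/7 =-0.14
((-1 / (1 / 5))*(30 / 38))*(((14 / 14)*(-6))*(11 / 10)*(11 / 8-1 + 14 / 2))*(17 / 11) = 45135 / 152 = 296.94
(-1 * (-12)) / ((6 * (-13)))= -2 / 13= -0.15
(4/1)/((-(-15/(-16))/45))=-192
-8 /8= -1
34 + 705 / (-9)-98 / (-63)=-385 / 9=-42.78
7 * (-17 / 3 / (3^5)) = -119 / 729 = -0.16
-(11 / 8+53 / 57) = -1051 / 456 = -2.30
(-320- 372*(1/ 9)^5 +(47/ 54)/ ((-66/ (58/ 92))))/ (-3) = 12748867625/ 119515176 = 106.67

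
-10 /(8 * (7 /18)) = -45 /14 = -3.21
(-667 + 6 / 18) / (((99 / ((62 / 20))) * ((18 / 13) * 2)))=-20150 / 2673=-7.54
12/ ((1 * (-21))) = -4/ 7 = -0.57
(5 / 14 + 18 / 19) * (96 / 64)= 1041 / 532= 1.96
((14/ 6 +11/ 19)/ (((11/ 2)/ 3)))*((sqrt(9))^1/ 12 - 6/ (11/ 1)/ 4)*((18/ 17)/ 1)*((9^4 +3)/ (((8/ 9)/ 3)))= 165486645/ 39083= 4234.24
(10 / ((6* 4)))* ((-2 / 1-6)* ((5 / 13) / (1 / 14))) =-700 / 39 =-17.95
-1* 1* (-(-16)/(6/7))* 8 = -448/3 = -149.33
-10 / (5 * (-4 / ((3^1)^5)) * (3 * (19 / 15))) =1215 / 38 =31.97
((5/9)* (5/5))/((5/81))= 9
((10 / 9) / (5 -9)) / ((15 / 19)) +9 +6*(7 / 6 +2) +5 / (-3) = 1403 / 54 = 25.98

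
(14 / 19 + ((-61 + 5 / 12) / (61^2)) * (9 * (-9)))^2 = 337941080929 / 79973577616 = 4.23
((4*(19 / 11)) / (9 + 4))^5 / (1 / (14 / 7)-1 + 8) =5071050752 / 896956634145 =0.01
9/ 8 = 1.12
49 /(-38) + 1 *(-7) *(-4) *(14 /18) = 7007 /342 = 20.49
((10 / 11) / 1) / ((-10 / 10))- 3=-43 / 11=-3.91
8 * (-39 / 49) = -312 / 49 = -6.37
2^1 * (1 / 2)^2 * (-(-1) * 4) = 2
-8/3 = -2.67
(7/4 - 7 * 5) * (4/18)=-133/18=-7.39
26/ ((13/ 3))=6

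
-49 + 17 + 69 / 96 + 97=2103 / 32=65.72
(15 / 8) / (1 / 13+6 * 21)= 195 / 13112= 0.01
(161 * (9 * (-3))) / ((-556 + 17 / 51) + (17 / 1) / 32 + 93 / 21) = 2921184 / 370075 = 7.89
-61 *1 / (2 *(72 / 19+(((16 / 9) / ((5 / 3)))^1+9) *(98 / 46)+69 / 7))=-2798985 / 3220484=-0.87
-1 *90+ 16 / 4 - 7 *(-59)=327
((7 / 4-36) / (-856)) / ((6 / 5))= 685 / 20544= 0.03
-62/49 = -1.27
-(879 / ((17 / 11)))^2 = -93489561 / 289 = -323493.29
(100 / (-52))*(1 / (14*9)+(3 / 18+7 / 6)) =-325 / 126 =-2.58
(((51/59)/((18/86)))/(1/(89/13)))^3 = 275373504000379/12182876901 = 22603.32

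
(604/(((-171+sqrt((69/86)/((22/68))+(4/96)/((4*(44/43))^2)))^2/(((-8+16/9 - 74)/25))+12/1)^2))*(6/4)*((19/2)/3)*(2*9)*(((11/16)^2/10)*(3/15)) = 16705319921582169991657874886197292040192*sqrt(20473729062)/10983684986600820750701221923596997201183418219730403+4859896204967561494962950981153329970074134839296/823776373995061556302591644269774790088756366479780225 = 0.00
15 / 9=5 / 3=1.67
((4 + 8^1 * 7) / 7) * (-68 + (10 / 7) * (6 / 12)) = -28260 / 49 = -576.73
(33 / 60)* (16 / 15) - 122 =-9106 / 75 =-121.41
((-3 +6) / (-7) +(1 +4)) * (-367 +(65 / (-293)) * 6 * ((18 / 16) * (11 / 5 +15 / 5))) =-1713.31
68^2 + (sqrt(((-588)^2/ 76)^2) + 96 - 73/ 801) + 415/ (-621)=9732957736/ 1050111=9268.50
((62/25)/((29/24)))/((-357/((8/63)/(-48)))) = 248/16305975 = 0.00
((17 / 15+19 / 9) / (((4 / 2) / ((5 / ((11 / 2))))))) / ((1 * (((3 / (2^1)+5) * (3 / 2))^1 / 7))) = 4088 / 3861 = 1.06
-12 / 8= -3 / 2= -1.50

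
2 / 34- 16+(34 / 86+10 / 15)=-14.88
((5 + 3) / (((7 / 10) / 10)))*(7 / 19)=800 / 19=42.11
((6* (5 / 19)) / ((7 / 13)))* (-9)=-26.39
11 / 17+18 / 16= 241 / 136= 1.77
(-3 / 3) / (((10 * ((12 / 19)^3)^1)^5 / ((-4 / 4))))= 0.01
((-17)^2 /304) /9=289 /2736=0.11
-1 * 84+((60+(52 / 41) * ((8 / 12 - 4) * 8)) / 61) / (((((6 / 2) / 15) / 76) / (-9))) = -3880884 / 2501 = -1551.73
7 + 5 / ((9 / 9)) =12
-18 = -18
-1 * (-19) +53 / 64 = 1269 / 64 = 19.83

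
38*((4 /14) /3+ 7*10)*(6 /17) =111872 /119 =940.10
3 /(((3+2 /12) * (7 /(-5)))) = -90 /133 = -0.68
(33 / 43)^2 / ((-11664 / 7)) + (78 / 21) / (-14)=-31193455 / 117418896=-0.27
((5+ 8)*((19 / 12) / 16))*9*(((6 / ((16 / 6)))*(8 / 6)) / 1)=2223 / 64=34.73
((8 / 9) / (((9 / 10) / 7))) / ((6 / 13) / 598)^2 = 8460910640 / 729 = 11606187.43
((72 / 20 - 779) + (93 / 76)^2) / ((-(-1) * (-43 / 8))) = 22350307 / 155230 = 143.98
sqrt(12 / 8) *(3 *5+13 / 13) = 8 *sqrt(6) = 19.60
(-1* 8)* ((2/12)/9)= -0.15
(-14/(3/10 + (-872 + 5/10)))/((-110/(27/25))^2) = 567/366025000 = 0.00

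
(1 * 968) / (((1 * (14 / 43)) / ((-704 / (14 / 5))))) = -36629120 / 49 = -747533.06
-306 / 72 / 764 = -17 / 3056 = -0.01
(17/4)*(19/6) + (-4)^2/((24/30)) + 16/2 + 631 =16139/24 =672.46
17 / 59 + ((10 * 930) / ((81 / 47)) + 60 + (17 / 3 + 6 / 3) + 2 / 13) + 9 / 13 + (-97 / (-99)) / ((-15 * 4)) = 24898799381 / 4555980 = 5465.08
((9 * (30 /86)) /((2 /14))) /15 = 1.47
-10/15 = -2/3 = -0.67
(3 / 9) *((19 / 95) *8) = 8 / 15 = 0.53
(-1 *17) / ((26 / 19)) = -323 / 26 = -12.42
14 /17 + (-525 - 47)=-9710 /17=-571.18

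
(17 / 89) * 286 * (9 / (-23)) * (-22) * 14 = 13477464 / 2047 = 6584.01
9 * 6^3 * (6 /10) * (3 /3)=5832 /5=1166.40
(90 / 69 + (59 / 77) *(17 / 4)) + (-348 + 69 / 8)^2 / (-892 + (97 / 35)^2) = -42511536017 / 338249408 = -125.68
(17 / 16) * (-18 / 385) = -153 / 3080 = -0.05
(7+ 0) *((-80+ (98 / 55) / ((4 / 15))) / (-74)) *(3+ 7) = 56455 / 814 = 69.36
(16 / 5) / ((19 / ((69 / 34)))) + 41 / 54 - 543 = -541.90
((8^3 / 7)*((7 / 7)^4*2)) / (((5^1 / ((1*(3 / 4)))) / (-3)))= -65.83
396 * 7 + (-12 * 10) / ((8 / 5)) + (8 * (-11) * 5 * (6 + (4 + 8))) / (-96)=5559 / 2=2779.50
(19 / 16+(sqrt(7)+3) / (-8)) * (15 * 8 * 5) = 975 / 2 - 75 * sqrt(7) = 289.07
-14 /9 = -1.56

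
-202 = -202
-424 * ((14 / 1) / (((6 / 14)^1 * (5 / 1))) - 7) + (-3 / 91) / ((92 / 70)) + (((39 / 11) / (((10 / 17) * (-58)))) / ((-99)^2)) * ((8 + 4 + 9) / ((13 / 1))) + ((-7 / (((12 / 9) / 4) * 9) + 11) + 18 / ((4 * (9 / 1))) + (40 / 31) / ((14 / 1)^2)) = 130649858884273 / 631113567084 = 207.01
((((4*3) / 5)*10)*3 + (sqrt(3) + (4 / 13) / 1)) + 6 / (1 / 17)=sqrt(3) + 2266 / 13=176.04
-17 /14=-1.21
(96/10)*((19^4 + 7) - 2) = 6255648/5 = 1251129.60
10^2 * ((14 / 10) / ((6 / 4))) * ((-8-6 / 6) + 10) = 93.33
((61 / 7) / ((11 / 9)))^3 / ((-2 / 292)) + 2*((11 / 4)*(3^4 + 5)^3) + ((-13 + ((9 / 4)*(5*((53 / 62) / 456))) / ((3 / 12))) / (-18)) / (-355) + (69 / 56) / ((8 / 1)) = 189442232252576606783 / 54984250157760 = 3445390.85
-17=-17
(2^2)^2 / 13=16 / 13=1.23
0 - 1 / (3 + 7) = -1 / 10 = -0.10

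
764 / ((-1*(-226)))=382 / 113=3.38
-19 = -19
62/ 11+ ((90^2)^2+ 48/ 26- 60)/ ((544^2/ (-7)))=-1546.29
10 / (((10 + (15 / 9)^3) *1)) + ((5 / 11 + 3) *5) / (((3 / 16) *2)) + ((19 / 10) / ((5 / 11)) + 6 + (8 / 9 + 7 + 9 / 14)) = 89587849 / 1368675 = 65.46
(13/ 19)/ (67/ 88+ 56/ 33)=312/ 1121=0.28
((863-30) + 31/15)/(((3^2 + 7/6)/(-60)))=-300624/61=-4928.26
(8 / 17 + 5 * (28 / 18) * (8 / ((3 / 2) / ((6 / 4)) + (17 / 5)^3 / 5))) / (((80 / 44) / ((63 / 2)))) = 30553292 / 235365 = 129.81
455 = 455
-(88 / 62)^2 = -1936 / 961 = -2.01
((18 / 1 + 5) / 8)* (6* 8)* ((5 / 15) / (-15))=-46 / 15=-3.07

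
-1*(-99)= 99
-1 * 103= -103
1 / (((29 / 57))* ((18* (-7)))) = -19 / 1218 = -0.02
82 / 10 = 8.20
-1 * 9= -9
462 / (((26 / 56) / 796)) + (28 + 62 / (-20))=102973797 / 130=792106.13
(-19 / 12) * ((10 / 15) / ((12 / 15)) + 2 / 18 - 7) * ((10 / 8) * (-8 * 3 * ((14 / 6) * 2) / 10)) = -14497 / 108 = -134.23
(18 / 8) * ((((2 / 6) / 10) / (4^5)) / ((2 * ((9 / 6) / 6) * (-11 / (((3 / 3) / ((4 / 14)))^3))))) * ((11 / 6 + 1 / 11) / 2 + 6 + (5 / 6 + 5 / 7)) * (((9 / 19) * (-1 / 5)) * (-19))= -3467583 / 396492800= -0.01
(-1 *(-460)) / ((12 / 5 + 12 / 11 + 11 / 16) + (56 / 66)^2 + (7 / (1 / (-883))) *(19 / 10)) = -0.04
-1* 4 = -4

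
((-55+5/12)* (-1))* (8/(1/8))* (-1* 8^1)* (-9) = 251520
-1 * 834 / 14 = -417 / 7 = -59.57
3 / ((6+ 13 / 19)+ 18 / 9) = 19 / 55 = 0.35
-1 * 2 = -2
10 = 10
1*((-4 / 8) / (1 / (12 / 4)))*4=-6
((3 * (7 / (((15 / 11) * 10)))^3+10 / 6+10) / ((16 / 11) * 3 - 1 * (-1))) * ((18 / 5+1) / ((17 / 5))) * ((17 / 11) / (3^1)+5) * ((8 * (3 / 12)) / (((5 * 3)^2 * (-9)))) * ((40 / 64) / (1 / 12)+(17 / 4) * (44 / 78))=-422018974909 / 2570579296875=-0.16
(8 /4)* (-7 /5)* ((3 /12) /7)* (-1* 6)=3 /5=0.60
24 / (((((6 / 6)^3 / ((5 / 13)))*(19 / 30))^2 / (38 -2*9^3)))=-766800000 / 61009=-12568.64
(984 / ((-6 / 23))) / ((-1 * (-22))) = -171.45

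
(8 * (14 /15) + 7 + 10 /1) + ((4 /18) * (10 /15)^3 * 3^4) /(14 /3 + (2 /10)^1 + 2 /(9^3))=6805483 /266235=25.56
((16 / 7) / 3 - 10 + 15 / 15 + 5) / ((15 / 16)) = -1088 / 315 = -3.45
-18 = -18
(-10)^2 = 100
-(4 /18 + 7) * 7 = -455 /9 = -50.56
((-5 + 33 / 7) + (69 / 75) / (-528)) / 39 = -26561 / 3603600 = -0.01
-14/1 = -14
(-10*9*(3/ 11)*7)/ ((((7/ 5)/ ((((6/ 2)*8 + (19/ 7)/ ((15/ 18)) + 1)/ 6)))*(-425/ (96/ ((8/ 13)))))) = 1388556/ 6545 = 212.16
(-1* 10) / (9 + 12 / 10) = -50 / 51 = -0.98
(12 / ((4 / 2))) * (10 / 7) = 60 / 7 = 8.57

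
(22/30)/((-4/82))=-451/30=-15.03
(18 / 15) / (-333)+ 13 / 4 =7207 / 2220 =3.25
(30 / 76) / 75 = 1 / 190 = 0.01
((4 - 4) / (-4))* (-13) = 0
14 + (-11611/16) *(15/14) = -171029/224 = -763.52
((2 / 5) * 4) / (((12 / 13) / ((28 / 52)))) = 14 / 15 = 0.93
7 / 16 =0.44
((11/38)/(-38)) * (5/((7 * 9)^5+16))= -55/1433078391196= -0.00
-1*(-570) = 570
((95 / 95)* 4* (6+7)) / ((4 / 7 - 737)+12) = -364 / 5071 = -0.07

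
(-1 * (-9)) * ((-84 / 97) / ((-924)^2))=-3 / 328636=-0.00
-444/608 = -111/152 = -0.73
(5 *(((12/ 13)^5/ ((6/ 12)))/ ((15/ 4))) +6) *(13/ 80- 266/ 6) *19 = -19412158963/ 2970344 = -6535.32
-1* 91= -91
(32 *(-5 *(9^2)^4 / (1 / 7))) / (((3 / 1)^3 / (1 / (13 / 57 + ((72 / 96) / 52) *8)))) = -2646321088320 / 509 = -5199059112.61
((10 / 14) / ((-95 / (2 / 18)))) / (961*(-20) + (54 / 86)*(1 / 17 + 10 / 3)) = 731 / 16815770811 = 0.00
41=41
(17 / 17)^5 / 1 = 1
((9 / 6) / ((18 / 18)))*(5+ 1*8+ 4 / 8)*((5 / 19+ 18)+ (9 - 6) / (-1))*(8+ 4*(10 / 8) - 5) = 46980 / 19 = 2472.63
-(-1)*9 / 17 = 9 / 17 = 0.53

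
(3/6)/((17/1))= 1/34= 0.03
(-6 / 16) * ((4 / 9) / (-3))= 1 / 18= 0.06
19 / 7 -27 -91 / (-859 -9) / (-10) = -210891 / 8680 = -24.30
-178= -178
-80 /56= -10 /7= -1.43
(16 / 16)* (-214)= -214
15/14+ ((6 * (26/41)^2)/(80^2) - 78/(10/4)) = -283614771/9413600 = -30.13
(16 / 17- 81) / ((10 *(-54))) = 1361 / 9180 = 0.15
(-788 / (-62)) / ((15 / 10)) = 788 / 93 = 8.47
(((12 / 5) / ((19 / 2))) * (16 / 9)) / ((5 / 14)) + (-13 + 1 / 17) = -283036 / 24225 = -11.68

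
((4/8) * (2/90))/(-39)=-1/3510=-0.00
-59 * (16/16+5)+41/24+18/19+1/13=-2082313/5928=-351.27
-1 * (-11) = 11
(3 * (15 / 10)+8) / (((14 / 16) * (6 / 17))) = 850 / 21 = 40.48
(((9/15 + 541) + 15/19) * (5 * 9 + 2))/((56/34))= 5881439/380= 15477.47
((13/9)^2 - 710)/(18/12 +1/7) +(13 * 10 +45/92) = -2238691/7452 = -300.41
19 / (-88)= -19 / 88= -0.22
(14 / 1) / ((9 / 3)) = 14 / 3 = 4.67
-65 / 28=-2.32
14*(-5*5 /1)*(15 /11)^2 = -78750 /121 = -650.83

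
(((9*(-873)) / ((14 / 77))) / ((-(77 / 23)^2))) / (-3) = -1285.21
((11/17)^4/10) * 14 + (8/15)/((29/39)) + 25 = 314421932/12110545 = 25.96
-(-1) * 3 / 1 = 3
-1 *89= -89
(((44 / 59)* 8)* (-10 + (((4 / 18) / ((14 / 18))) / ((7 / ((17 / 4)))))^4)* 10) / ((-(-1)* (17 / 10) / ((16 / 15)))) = -2164294619520 / 5782095403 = -374.31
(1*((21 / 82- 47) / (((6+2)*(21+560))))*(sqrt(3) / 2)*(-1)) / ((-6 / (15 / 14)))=-19165*sqrt(3) / 21343616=-0.00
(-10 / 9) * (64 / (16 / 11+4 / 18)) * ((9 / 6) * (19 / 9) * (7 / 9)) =-234080 / 2241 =-104.45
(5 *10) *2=100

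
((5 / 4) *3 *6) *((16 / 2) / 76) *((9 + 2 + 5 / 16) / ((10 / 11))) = 17919 / 608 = 29.47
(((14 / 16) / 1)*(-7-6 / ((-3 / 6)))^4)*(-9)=-39375 / 8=-4921.88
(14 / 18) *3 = 7 / 3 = 2.33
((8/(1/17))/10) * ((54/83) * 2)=7344/415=17.70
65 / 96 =0.68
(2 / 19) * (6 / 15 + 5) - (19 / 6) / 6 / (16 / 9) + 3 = 19891 / 6080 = 3.27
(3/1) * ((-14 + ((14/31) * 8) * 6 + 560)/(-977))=-52794/30287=-1.74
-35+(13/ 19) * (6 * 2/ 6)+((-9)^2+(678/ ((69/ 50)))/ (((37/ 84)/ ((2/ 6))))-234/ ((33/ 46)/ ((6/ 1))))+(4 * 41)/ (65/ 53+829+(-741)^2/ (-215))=-488433721402976/ 317573113847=-1538.02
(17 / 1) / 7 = 17 / 7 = 2.43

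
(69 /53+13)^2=574564 /2809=204.54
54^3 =157464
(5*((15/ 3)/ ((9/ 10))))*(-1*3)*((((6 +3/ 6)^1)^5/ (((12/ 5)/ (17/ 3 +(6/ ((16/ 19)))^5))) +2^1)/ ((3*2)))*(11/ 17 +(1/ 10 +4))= -22542838634648681575/ 3850371072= -5854718470.79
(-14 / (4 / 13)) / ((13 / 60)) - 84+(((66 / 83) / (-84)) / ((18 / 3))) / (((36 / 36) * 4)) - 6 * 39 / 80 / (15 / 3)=-205384937 / 697200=-294.59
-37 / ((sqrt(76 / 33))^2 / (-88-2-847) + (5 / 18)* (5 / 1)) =-6864462 / 257219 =-26.69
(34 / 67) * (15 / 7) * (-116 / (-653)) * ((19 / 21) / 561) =22040 / 70745367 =0.00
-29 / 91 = -0.32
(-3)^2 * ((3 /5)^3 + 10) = 11493 /125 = 91.94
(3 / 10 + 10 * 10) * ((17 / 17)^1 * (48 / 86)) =12036 / 215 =55.98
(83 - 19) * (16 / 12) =256 / 3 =85.33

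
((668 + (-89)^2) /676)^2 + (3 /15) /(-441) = 161.43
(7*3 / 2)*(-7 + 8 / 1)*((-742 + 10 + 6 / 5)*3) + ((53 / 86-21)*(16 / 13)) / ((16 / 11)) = -128779333 / 5590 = -23037.45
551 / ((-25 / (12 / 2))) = -3306 / 25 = -132.24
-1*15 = -15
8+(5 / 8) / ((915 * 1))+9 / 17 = 212297 / 24888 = 8.53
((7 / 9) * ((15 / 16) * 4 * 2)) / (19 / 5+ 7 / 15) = 1.37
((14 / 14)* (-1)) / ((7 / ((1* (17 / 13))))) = -17 / 91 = -0.19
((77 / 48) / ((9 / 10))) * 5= 1925 / 216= 8.91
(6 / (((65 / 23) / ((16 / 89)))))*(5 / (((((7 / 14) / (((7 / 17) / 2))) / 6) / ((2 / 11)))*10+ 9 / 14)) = 46368 / 556517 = 0.08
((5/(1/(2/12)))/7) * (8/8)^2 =5/42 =0.12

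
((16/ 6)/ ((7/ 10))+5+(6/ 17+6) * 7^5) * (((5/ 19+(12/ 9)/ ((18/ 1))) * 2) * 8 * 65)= 6858806066320/ 183141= 37450958.91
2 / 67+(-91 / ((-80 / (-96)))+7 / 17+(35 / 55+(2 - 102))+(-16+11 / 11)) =-13977479 / 62645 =-223.12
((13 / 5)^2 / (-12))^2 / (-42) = -28561 / 3780000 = -0.01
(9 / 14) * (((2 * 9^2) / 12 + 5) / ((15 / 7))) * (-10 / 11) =-111 / 22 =-5.05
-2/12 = -1/6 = -0.17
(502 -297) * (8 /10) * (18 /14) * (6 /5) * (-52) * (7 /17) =-460512 /85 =-5417.79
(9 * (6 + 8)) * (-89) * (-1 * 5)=56070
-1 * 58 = -58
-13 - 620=-633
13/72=0.18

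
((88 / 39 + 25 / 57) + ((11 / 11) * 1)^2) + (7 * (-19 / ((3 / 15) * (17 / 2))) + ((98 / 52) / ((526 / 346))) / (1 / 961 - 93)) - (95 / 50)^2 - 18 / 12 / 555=-42816952249546807 / 547767275320200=-78.17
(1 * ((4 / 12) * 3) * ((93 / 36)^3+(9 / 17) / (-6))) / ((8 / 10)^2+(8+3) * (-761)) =-12596375 / 6147192384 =-0.00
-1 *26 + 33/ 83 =-2125/ 83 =-25.60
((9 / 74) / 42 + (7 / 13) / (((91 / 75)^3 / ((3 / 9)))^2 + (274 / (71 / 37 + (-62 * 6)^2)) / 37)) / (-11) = -847703534258757244371 / 430763187670199446033972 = -0.00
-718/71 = -10.11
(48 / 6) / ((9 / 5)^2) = 200 / 81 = 2.47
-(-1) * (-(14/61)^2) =-196/3721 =-0.05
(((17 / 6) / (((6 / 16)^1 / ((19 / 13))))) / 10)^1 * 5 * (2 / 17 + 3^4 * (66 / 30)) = 575966 / 585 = 984.56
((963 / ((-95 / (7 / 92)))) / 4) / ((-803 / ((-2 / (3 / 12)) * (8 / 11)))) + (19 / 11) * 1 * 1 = 33309581 / 19300105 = 1.73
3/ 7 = 0.43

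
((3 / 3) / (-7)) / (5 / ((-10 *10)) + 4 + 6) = -20 / 1393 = -0.01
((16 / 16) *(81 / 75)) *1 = 27 / 25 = 1.08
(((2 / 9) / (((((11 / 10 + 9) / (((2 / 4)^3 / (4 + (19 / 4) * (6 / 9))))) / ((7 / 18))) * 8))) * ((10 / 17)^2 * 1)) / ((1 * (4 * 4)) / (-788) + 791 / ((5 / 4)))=861875 / 84489004538208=0.00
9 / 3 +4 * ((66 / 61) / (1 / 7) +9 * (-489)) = -1071813 / 61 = -17570.70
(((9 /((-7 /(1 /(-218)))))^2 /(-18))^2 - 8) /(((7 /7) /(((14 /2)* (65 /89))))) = -40.90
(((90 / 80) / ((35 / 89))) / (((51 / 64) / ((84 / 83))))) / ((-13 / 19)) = -487008 / 91715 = -5.31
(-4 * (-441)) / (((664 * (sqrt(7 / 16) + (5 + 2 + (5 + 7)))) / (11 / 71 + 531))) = 280878976 / 3777413 - 3695776 * sqrt(7) / 3777413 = 71.77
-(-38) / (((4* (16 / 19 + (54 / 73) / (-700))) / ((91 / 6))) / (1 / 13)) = 32282425 / 2449722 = 13.18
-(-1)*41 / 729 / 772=41 / 562788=0.00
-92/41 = -2.24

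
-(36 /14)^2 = -324 /49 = -6.61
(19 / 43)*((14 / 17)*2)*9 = 4788 / 731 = 6.55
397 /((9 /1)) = 397 /9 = 44.11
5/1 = 5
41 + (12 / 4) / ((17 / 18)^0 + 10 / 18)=601 / 14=42.93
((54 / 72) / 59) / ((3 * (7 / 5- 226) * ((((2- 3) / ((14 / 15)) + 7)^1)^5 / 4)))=-2689120 / 260989015883251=-0.00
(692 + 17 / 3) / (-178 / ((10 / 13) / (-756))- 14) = 1495 / 374838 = 0.00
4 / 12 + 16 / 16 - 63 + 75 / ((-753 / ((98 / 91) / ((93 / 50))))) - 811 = -264836054 / 303459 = -872.72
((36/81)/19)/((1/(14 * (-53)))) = -2968/171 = -17.36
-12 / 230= -6 / 115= -0.05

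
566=566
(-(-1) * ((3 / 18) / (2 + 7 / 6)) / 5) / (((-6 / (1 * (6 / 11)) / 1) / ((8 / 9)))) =-8 / 9405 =-0.00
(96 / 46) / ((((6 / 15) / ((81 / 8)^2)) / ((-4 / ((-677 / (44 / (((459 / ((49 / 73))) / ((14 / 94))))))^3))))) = 0.00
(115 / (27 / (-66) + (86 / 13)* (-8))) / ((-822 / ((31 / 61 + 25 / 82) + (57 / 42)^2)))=7133989005 / 1024343463556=0.01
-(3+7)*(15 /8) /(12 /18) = -225 /8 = -28.12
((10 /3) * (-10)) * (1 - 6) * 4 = 2000 /3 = 666.67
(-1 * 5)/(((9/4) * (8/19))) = -95/18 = -5.28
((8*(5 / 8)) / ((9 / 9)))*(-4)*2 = -40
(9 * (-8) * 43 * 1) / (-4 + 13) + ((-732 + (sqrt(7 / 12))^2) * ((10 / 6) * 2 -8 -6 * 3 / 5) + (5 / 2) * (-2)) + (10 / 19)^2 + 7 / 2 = 185230519 / 32490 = 5701.15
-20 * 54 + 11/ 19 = -20509/ 19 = -1079.42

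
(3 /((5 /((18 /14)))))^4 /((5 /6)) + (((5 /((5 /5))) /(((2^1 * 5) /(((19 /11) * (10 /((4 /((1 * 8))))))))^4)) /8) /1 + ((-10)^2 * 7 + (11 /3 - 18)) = 255442639170133 /329559759375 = 775.10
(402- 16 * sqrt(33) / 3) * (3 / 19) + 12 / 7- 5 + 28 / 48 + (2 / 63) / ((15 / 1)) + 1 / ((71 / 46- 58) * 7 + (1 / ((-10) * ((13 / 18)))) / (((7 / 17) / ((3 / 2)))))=18073670095447 / 297406691820- 16 * sqrt(33) / 19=55.93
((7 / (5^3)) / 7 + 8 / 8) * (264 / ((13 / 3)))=99792 / 1625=61.41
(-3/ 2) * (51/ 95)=-153/ 190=-0.81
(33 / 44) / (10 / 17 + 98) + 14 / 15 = 94621 / 100560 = 0.94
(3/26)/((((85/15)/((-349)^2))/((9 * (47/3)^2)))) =2421525681/442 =5478564.89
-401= -401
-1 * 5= -5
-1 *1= -1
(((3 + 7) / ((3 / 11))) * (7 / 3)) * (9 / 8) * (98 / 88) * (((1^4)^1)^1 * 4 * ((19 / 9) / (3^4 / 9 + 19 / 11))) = 358435 / 4248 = 84.38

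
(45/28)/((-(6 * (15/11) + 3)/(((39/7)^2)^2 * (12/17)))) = -1145153295/11714479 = -97.76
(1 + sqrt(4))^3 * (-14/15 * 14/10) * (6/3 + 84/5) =-82908/125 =-663.26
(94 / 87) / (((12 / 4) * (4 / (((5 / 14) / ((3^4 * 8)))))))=235 / 4735584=0.00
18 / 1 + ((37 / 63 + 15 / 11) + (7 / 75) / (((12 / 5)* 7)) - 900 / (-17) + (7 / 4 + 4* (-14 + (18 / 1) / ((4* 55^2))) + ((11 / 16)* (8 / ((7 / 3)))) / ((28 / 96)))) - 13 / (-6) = 436966679 / 15118950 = 28.90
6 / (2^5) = 0.19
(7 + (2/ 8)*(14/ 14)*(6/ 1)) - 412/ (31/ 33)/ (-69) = 21185/ 1426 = 14.86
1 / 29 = 0.03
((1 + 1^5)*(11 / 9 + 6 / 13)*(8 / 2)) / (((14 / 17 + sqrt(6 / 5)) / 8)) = -7501760 / 44109 + 1821856*sqrt(30) / 44109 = 56.16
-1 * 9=-9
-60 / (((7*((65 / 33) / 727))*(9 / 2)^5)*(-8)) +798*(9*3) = 12864188798 / 597051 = 21546.21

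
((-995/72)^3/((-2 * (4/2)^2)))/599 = 0.55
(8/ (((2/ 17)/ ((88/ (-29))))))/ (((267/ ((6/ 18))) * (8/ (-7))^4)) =-448987/ 2973312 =-0.15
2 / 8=1 / 4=0.25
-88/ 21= -4.19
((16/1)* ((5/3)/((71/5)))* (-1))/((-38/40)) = 8000/4047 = 1.98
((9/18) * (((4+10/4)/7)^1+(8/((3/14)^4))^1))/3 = 4303645/6804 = 632.52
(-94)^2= 8836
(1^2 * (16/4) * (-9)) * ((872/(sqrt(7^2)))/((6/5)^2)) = -21800/7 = -3114.29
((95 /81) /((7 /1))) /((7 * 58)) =95 /230202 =0.00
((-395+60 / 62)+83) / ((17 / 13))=-125346 / 527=-237.85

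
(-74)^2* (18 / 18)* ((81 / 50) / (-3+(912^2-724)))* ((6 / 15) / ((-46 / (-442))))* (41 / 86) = 2009530458 / 102734476625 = 0.02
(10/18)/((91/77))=55/117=0.47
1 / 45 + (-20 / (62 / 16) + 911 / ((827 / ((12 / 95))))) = -109596469 / 21919635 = -5.00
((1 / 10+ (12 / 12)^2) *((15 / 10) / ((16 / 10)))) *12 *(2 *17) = 1683 / 4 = 420.75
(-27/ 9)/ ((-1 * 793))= 3/ 793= 0.00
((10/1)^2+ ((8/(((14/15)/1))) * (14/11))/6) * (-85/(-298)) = 47600/1639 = 29.04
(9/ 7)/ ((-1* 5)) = -9/ 35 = -0.26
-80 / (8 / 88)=-880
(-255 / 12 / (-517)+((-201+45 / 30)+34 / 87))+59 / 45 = -533694677 / 2698740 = -197.76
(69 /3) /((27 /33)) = 253 /9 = 28.11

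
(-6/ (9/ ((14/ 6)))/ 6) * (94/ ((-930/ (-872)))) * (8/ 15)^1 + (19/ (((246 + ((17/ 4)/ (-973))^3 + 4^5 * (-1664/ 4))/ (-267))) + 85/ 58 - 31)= -11434886410923413093756549/ 274155447690418106592450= -41.71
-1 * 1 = -1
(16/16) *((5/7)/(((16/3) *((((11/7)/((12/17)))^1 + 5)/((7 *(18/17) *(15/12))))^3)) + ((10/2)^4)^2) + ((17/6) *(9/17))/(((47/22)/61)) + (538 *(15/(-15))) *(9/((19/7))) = 763158261093678541247/1962430531081574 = 388884.22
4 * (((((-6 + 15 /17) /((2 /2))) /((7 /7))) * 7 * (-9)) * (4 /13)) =87696 /221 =396.81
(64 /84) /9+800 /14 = 10816 /189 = 57.23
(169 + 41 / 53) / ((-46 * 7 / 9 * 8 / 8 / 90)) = -427.07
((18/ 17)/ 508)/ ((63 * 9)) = 1/ 272034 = 0.00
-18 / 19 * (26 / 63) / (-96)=13 / 3192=0.00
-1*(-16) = 16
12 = 12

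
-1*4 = -4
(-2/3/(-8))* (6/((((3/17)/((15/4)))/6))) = 255/4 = 63.75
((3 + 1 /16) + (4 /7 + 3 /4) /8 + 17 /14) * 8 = 995 /28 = 35.54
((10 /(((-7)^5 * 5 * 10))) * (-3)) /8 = 3 /672280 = 0.00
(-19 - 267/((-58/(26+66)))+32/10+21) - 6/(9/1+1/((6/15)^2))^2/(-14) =1619192668/3776815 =428.72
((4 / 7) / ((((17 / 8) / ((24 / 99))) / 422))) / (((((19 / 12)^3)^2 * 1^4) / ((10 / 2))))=537636372480 / 61583058229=8.73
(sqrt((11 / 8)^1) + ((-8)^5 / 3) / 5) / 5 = -436.67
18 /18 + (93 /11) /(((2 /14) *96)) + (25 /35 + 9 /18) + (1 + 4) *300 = 3702975 /2464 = 1502.83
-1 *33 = -33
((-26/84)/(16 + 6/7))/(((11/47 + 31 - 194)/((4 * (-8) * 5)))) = -2444/135405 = -0.02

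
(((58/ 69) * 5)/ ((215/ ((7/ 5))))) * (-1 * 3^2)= -1218/ 4945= -0.25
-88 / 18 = -44 / 9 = -4.89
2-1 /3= 5 /3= 1.67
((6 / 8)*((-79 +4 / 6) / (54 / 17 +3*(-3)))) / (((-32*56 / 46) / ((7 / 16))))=-91885 / 811008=-0.11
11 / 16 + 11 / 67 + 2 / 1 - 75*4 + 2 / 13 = -4138915 / 13936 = -296.99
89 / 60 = 1.48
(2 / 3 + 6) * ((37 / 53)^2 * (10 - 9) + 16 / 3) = 981020 / 25281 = 38.80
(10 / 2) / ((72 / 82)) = 205 / 36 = 5.69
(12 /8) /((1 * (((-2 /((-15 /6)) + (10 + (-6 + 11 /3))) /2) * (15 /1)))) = 3 /127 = 0.02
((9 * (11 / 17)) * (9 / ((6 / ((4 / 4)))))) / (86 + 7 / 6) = 891 / 8891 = 0.10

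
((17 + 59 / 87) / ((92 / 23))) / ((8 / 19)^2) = 277609 / 11136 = 24.93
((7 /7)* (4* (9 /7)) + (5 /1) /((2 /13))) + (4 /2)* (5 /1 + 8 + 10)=1171 /14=83.64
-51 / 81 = -17 / 27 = -0.63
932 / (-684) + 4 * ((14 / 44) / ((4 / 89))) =101407 / 3762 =26.96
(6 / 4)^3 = 27 / 8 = 3.38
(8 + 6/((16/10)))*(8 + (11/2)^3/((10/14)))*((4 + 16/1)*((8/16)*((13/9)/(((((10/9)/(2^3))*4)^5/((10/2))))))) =38632526127/10000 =3863252.61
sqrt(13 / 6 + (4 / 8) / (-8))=sqrt(303) / 12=1.45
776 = 776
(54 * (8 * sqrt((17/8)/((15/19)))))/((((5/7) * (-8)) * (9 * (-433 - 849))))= 7 * sqrt(9690)/64100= 0.01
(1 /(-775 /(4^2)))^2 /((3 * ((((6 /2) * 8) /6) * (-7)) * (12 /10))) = -32 /7567875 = -0.00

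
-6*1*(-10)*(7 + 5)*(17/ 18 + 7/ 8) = 1310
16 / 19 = 0.84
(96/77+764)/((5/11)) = 58924/35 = 1683.54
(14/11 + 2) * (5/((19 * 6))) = 30/209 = 0.14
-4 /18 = -2 /9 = -0.22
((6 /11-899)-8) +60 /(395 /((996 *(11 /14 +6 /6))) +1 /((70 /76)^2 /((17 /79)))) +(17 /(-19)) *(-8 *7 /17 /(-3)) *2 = -11246375650801 /14375993313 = -782.30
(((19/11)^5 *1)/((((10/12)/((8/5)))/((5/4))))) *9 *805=43054409412/161051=267334.01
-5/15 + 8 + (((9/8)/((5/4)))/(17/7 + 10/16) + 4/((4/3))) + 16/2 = 5404/285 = 18.96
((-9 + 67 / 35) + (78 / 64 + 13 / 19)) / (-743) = 110289 / 15811040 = 0.01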